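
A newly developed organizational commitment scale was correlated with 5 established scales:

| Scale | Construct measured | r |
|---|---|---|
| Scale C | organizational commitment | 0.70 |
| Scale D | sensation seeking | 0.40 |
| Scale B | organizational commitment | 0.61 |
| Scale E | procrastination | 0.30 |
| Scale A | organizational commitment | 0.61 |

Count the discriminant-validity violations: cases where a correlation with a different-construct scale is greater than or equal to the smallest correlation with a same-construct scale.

Convergent (same construct = organizational commitment): Scale C, Scale B, Scale A.
Smallest convergent = 0.61. Discriminant values: 0.40, 0.30; count ≥ 0.61 → 0.

0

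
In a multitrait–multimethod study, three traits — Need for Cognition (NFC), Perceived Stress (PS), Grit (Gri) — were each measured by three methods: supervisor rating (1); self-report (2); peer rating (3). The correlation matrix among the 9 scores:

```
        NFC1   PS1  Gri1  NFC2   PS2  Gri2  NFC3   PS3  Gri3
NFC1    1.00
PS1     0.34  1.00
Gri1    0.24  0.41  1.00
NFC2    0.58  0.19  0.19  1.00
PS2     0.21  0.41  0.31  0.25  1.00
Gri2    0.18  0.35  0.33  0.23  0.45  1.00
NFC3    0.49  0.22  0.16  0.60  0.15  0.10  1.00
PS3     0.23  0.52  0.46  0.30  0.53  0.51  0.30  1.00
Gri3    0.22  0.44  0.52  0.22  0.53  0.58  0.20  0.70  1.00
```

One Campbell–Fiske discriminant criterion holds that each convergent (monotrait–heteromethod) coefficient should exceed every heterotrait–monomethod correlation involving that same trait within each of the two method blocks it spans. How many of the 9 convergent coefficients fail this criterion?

6

Each convergent coefficient versus the relevant comparison correlations:
NFC (methods 1·2): 0.58 vs {0.34, 0.25, 0.24, 0.23} → pass.
NFC (methods 1·3): 0.49 vs {0.34, 0.30, 0.24, 0.20} → pass.
NFC (methods 2·3): 0.60 vs {0.25, 0.30, 0.23, 0.20} → pass.
PS (methods 1·2): 0.41 vs {0.34, 0.25, 0.41, 0.45} → fail.
PS (methods 1·3): 0.52 vs {0.34, 0.30, 0.41, 0.70} → fail.
PS (methods 2·3): 0.53 vs {0.25, 0.30, 0.45, 0.70} → fail.
Gri (methods 1·2): 0.33 vs {0.24, 0.23, 0.41, 0.45} → fail.
Gri (methods 1·3): 0.52 vs {0.24, 0.20, 0.41, 0.70} → fail.
Gri (methods 2·3): 0.58 vs {0.23, 0.20, 0.45, 0.70} → fail.
6 of 9 fail.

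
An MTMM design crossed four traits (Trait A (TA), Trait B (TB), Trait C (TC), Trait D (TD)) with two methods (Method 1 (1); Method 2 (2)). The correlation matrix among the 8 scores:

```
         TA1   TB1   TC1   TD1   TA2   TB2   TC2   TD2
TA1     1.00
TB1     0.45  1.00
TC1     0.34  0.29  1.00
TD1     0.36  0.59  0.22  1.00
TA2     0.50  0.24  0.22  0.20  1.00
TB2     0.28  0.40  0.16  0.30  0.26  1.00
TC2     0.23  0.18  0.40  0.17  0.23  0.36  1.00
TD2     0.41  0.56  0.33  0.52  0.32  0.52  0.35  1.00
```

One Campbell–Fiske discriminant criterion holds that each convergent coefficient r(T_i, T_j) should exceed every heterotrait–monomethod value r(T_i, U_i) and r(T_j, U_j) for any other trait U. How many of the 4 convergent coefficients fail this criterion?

2

Each convergent coefficient versus the relevant comparison correlations:
TA (methods 1·2): 0.50 vs {0.45, 0.26, 0.34, 0.23, 0.36, 0.32} → pass.
TB (methods 1·2): 0.40 vs {0.45, 0.26, 0.29, 0.36, 0.59, 0.52} → fail.
TC (methods 1·2): 0.40 vs {0.34, 0.23, 0.29, 0.36, 0.22, 0.35} → pass.
TD (methods 1·2): 0.52 vs {0.36, 0.32, 0.59, 0.52, 0.22, 0.35} → fail.
2 of 4 fail.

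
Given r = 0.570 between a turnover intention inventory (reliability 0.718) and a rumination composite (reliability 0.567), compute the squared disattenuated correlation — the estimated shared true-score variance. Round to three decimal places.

Disattenuated r = 0.570 / √(0.718 × 0.567) = 0.570 / 0.6380 = 0.8934.
Shared true-score variance = 0.8934² = 0.7982 ≈ 0.798.

0.798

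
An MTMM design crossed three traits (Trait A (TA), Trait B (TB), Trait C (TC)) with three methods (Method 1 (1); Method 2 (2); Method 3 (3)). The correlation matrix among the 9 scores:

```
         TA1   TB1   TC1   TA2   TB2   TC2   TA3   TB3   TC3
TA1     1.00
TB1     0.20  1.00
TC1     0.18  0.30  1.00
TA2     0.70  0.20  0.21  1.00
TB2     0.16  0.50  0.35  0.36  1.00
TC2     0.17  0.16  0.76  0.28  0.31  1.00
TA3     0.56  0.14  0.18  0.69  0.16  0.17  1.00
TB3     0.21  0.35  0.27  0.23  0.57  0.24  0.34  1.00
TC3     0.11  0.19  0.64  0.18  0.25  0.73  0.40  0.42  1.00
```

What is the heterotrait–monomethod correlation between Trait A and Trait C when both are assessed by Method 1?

Different traits, same method: r(TA1, TC1) = 0.18.

0.18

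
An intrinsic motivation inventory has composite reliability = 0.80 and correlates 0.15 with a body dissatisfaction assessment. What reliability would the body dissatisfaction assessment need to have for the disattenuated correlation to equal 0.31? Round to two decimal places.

r_true = r_obs / √(r_xx · r_yy) ⇒ 0.31 = 0.15 / √(0.80 · r_yy).
√(0.80 · r_yy) = 0.15 / 0.31 = 0.4839; 0.80 · r_yy = 0.2342; r_yy = 0.2342 / 0.80 ≈ 0.29.

0.29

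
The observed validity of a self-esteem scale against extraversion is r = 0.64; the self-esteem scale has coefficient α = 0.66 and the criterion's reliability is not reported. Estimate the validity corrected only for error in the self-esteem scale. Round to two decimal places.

0.79

Single correction: r_c = r_obs / √r_xx = 0.64 / √0.66 = 0.64 / 0.8124 ≈ 0.79.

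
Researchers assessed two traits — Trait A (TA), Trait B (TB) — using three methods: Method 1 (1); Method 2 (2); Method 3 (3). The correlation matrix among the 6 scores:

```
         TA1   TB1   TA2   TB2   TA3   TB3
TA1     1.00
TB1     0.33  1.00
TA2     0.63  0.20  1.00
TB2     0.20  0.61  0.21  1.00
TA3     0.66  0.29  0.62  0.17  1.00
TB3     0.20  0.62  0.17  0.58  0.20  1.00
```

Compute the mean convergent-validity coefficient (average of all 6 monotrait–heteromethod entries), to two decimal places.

Convergent values: 0.63, 0.66, 0.62, 0.61, 0.62, 0.58; mean = 3.72/6 = 0.62.

0.62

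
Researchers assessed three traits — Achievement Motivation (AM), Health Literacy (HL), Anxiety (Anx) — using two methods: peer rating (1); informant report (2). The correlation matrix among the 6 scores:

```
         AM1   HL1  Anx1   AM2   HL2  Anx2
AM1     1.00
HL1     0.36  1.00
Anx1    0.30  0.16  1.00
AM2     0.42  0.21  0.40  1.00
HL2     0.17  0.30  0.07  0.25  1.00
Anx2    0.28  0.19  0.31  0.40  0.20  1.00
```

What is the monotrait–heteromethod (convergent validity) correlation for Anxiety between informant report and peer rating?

0.31

Same trait (Anx), different methods: r(Anx2, Anx1) = 0.31.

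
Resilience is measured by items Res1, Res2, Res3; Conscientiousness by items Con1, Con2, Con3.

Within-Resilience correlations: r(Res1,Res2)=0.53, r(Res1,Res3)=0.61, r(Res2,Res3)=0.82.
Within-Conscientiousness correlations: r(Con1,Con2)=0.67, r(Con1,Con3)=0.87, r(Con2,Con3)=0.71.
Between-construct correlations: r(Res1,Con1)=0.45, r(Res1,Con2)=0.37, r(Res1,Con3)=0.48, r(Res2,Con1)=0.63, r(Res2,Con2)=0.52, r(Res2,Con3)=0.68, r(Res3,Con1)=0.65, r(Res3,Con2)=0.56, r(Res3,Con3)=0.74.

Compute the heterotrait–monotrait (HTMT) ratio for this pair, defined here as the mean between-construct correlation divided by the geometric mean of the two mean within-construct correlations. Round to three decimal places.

Between-construct mean = 5.08/9 = 0.5644.
Mean within-Res = 1.96/3 = 0.6533; mean within-Con = 2.25/3 = 0.7500.
Geometric mean = √(0.6533 × 0.7500) = 0.7000.
HTMT = 0.5644 / 0.7000 = 0.806.

0.806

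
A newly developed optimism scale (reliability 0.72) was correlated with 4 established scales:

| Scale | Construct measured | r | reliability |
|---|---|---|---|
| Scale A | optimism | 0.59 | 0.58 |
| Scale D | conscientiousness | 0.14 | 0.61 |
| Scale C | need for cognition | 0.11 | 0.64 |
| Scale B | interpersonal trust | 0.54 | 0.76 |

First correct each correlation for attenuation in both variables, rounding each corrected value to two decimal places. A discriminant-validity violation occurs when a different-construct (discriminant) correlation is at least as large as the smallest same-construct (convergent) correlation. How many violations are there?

Disattenuated r (r / √(r_scale · r_new)):
  Scale A (conv): 0.59 / √(0.58·0.72) = 0.91
  Scale D (disc): 0.14 / √(0.61·0.72) = 0.21
  Scale C (disc): 0.11 / √(0.64·0.72) = 0.16
  Scale B (disc): 0.54 / √(0.76·0.72) = 0.73
Smallest convergent = 0.91. Discriminant values: 0.21, 0.16, 0.73; count ≥ 0.91 → 0.

0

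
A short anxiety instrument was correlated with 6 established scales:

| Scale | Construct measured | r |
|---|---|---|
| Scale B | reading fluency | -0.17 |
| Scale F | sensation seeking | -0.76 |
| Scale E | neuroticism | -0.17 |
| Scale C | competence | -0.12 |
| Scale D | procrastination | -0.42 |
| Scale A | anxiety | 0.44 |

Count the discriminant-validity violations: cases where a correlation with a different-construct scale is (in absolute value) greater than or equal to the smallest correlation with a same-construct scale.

Convergent (same construct = anxiety): Scale A.
Smallest convergent = 0.44. Discriminant |r|: 0.17, 0.76, 0.17, 0.12, 0.42; count ≥ 0.44 → 1.

1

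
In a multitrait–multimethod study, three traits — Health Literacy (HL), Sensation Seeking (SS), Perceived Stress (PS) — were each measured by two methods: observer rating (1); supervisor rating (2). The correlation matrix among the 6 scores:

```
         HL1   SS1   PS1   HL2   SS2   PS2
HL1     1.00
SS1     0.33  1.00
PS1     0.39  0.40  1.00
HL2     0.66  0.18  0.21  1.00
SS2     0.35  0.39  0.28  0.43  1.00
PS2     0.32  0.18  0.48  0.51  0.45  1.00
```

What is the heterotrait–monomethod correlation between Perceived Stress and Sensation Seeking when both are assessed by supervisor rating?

Different traits, same method: r(PS2, SS2) = 0.45.

0.45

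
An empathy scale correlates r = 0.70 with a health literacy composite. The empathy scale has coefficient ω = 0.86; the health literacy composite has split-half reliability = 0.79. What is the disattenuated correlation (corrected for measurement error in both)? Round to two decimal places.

0.85

r_true = r_obs / √(r_xx · r_yy) = 0.70 / √(0.86 × 0.79) = 0.70 / √0.6794 = 0.70 / 0.8243 ≈ 0.85.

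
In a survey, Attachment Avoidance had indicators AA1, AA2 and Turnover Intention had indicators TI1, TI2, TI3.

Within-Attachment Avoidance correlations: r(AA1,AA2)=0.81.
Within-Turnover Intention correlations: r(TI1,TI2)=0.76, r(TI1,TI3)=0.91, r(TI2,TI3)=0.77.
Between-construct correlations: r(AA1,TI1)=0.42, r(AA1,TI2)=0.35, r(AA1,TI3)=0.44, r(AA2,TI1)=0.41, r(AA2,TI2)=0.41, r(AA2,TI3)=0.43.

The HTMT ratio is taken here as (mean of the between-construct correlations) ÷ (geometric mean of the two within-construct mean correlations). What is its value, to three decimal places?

Between-construct mean = 2.46/6 = 0.4100.
Mean within-AA = 0.81/1 = 0.8100; mean within-TI = 2.44/3 = 0.8133.
Geometric mean = √(0.8100 × 0.8133) = 0.8116.
HTMT = 0.4100 / 0.8116 = 0.505.

0.505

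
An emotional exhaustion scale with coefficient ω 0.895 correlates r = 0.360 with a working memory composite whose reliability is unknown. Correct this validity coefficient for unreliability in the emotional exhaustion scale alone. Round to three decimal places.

0.381

Single correction: r_c = r_obs / √r_xx = 0.360 / √0.895 = 0.360 / 0.9460 ≈ 0.381.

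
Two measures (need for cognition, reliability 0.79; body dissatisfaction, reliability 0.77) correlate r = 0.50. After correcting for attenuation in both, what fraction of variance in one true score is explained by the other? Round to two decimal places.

Disattenuated r = 0.50 / √(0.79 × 0.77) = 0.50 / 0.7799 = 0.6411.
Shared true-score variance = 0.6411² = 0.4110 ≈ 0.41.

0.41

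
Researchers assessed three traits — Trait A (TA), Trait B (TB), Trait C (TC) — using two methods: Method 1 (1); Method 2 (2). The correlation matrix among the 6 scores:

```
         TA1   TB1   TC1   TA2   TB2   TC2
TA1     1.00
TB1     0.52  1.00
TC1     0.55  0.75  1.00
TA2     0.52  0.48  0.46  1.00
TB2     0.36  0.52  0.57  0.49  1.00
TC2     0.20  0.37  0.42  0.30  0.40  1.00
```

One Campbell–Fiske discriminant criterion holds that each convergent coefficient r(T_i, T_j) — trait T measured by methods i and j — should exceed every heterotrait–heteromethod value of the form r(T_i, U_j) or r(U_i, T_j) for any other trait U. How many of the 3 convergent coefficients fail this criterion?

Convergent coefficients and their comparison sets:
TA (methods 1·2): 0.52 vs {0.36, 0.48, 0.20, 0.46} → pass.
TB (methods 1·2): 0.52 vs {0.48, 0.36, 0.37, 0.57} → fail.
TC (methods 1·2): 0.42 vs {0.46, 0.20, 0.57, 0.37} → fail.
2 of 3 fail.

2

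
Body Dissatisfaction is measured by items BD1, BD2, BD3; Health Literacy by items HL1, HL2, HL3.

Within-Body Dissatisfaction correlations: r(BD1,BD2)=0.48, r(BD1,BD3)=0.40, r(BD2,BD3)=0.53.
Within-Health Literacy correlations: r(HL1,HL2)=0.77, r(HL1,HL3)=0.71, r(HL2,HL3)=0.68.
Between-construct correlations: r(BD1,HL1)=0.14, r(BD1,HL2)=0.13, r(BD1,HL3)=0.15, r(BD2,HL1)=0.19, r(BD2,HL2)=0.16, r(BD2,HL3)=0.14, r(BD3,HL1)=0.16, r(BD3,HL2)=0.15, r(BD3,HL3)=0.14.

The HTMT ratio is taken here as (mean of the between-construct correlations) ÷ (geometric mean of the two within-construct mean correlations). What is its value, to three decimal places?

Mean between = 1.36/9 = 0.1511.
Mean within-BD = 1.41/3 = 0.4700; mean within-HL = 2.16/3 = 0.7200.
Geometric mean = √(0.4700 × 0.7200) = 0.5817.
HTMT = 0.1511 / 0.5817 = 0.260.

0.260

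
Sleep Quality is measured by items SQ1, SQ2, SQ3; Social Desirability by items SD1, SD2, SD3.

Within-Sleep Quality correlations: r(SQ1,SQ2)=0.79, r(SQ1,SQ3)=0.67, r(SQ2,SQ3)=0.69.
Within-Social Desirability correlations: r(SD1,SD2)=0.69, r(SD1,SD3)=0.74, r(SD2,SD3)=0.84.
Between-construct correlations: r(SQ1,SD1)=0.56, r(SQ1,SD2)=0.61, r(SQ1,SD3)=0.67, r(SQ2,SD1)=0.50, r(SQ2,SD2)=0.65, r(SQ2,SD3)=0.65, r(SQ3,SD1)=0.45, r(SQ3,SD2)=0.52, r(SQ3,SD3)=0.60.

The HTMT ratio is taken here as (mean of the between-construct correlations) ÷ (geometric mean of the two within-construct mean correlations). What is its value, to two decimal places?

Mean heterotrait r = 5.21/9 = 0.5789.
Mean within-SQ = 2.15/3 = 0.7167; mean within-SD = 2.27/3 = 0.7567.
Geometric mean = √(0.7167 × 0.7567) = 0.7364.
HTMT = 0.5789 / 0.7364 = 0.79.

0.79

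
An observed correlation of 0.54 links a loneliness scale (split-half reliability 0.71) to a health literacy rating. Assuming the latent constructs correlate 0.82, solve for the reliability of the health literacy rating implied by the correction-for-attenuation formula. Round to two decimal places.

0.61

r_true = r_obs / √(r_xx · r_yy) ⇒ 0.82 = 0.54 / √(0.71 · r_yy).
√(0.71 · r_yy) = 0.54 / 0.82 = 0.6585; 0.71 · r_yy = 0.4336; r_yy = 0.4336 / 0.71 ≈ 0.61.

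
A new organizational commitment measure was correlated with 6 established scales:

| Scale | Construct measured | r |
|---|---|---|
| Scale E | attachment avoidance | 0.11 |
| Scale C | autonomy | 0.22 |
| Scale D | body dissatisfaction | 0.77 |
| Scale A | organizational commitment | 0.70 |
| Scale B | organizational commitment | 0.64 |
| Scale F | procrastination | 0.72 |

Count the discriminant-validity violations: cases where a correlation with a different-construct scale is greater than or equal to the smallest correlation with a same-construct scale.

Convergent (same construct = organizational commitment): Scale A, Scale B.
Smallest convergent = 0.64. Discriminant values: 0.11, 0.22, 0.77, 0.72; count ≥ 0.64 → 2.

2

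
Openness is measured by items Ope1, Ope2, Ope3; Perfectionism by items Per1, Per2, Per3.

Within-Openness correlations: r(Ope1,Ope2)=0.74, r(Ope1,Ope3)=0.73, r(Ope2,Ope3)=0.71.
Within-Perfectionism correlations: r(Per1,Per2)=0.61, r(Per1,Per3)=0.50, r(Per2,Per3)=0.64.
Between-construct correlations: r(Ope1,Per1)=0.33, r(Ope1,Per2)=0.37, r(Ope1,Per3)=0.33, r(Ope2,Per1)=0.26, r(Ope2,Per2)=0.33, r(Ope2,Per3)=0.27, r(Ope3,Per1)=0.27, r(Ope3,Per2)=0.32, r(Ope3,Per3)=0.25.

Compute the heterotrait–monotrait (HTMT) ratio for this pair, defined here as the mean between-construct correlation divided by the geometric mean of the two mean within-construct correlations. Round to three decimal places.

Between-construct mean = 2.73/9 = 0.3033.
Mean within-Ope = 2.18/3 = 0.7267; mean within-Per = 1.75/3 = 0.5833.
Geometric mean = √(0.7267 × 0.5833) = 0.6511.
HTMT = 0.3033 / 0.6511 = 0.466.

0.466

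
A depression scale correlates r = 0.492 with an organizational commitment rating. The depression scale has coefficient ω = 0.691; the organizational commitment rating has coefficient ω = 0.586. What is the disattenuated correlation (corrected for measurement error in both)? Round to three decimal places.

r_true = r_obs / √(r_xx · r_yy) = 0.492 / √(0.691 × 0.586) = 0.492 / √0.404926 = 0.492 / 0.6363 ≈ 0.773.

0.773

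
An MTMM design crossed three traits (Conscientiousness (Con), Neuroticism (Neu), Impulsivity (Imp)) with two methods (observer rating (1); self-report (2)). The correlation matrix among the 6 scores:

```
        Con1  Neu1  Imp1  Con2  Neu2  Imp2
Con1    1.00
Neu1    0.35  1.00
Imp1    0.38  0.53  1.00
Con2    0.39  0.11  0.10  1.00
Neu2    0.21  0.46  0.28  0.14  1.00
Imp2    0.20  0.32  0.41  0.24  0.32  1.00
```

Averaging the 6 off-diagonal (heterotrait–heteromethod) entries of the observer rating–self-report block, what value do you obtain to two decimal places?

0.20

HTHM values (method 1 × method 2): 0.21, 0.20, 0.11, 0.32, 0.10, 0.28; mean = 1.22/6 = 0.20.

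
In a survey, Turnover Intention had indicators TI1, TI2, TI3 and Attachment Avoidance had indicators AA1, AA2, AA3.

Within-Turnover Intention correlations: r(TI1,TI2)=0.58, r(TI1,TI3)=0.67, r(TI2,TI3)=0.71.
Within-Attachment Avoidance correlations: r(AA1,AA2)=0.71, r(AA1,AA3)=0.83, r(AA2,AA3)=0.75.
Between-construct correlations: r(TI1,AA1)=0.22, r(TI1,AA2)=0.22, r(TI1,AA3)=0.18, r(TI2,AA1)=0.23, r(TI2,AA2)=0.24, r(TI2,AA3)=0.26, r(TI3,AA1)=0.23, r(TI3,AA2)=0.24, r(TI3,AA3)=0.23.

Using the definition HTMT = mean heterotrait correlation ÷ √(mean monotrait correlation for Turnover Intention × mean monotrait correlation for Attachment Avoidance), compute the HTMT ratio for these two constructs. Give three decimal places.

Mean heterotrait r = 2.05/9 = 0.2278.
Mean within-TI = 1.96/3 = 0.6533; mean within-AA = 2.29/3 = 0.7633.
Geometric mean = √(0.6533 × 0.7633) = 0.7062.
HTMT = 0.2278 / 0.7062 = 0.323.

0.323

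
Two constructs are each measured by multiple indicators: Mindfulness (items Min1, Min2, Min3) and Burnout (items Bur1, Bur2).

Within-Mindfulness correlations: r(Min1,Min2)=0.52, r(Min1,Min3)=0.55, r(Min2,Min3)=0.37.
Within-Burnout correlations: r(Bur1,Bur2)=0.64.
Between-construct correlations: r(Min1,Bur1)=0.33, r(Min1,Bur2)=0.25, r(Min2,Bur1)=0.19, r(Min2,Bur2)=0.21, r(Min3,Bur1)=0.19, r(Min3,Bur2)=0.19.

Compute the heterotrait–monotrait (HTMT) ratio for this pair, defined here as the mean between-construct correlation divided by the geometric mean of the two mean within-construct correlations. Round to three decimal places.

Mean heterotrait r = 1.36/6 = 0.2267.
Mean within-Min = 1.44/3 = 0.4800; mean within-Bur = 0.64/1 = 0.6400.
Geometric mean = √(0.4800 × 0.6400) = 0.5543.
HTMT = 0.2267 / 0.5543 = 0.409.

0.409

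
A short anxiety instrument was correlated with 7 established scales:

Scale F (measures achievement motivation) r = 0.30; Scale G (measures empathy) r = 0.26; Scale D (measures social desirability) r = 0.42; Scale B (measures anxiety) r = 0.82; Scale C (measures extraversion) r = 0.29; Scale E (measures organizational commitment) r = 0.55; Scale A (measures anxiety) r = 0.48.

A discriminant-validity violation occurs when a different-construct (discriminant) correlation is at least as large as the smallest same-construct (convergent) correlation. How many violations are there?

1

Convergent (same construct = anxiety): Scale B, Scale A.
Smallest convergent = 0.48. Discriminant values: 0.30, 0.26, 0.42, 0.29, 0.55; count ≥ 0.48 → 1.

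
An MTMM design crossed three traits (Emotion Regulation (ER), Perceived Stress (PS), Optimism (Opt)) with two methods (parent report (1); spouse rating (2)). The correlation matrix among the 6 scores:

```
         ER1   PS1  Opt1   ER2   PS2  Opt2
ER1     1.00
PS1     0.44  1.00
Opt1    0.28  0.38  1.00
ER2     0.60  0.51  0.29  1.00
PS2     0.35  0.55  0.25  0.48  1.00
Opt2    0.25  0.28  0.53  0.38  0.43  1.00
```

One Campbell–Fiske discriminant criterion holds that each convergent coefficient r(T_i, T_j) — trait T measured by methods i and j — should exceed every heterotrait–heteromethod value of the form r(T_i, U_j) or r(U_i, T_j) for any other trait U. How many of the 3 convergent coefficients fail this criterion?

Convergent coefficients and their comparison sets:
ER (methods 1·2): 0.60 vs {0.35, 0.51, 0.25, 0.29} → pass.
PS (methods 1·2): 0.55 vs {0.51, 0.35, 0.28, 0.25} → pass.
Opt (methods 1·2): 0.53 vs {0.29, 0.25, 0.25, 0.28} → pass.
0 of 3 fail.

0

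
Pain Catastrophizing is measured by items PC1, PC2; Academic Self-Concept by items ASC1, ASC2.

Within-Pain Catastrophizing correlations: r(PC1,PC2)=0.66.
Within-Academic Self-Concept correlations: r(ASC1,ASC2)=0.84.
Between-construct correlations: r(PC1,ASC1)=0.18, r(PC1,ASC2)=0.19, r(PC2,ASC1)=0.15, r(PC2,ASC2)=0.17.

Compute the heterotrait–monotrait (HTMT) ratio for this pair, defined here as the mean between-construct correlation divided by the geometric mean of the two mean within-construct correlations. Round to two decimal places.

Mean heterotrait r = 0.69/4 = 0.1725.
Mean within-PC = 0.66/1 = 0.6600; mean within-ASC = 0.84/1 = 0.8400.
Geometric mean = √(0.6600 × 0.8400) = 0.7446.
HTMT = 0.1725 / 0.7446 = 0.23.

0.23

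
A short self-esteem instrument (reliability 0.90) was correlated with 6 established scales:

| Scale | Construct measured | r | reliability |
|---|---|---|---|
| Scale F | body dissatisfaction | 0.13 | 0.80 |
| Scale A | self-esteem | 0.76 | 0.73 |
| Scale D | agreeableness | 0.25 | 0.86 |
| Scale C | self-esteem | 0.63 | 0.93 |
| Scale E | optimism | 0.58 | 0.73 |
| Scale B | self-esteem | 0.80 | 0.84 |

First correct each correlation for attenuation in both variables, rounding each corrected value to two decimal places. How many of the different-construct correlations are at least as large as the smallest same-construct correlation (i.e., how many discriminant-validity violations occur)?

Disattenuated r (r / √(r_scale · r_new)):
  Scale F (disc): 0.13 / √(0.80·0.90) = 0.15
  Scale A (conv): 0.76 / √(0.73·0.90) = 0.94
  Scale D (disc): 0.25 / √(0.86·0.90) = 0.28
  Scale C (conv): 0.63 / √(0.93·0.90) = 0.69
  Scale E (disc): 0.58 / √(0.73·0.90) = 0.72
  Scale B (conv): 0.80 / √(0.84·0.90) = 0.92
Smallest convergent = 0.69. Discriminant values: 0.15, 0.28, 0.72; count ≥ 0.69 → 1.

1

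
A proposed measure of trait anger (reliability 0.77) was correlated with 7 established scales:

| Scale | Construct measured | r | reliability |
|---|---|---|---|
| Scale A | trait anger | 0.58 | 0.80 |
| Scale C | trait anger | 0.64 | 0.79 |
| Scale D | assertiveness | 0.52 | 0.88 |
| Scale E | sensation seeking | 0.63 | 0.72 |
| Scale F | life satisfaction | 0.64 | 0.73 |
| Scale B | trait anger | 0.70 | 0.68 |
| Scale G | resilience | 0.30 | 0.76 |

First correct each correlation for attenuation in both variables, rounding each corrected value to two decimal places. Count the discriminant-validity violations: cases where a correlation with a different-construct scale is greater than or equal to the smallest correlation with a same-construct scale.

2

Disattenuated r (r / √(r_scale · r_new)):
  Scale A (conv): 0.58 / √(0.80·0.77) = 0.74
  Scale C (conv): 0.64 / √(0.79·0.77) = 0.82
  Scale D (disc): 0.52 / √(0.88·0.77) = 0.63
  Scale E (disc): 0.63 / √(0.72·0.77) = 0.85
  Scale F (disc): 0.64 / √(0.73·0.77) = 0.85
  Scale B (conv): 0.70 / √(0.68·0.77) = 0.97
  Scale G (disc): 0.30 / √(0.76·0.77) = 0.39
Smallest convergent = 0.74. Discriminant values: 0.63, 0.85, 0.85, 0.39; count ≥ 0.74 → 2.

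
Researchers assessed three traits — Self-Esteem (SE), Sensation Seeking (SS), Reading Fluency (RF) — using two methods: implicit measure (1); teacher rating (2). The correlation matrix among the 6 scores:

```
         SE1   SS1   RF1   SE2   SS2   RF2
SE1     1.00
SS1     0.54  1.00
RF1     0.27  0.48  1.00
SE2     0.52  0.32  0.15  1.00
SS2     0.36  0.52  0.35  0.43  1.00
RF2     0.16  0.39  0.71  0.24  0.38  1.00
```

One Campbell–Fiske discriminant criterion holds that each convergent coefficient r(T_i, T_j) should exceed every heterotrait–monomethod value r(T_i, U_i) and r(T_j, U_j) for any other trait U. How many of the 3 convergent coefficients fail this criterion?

Each convergent coefficient versus the relevant comparison correlations:
SE (methods 1·2): 0.52 vs {0.54, 0.43, 0.27, 0.24} → fail.
SS (methods 1·2): 0.52 vs {0.54, 0.43, 0.48, 0.38} → fail.
RF (methods 1·2): 0.71 vs {0.27, 0.24, 0.48, 0.38} → pass.
2 of 3 fail.

2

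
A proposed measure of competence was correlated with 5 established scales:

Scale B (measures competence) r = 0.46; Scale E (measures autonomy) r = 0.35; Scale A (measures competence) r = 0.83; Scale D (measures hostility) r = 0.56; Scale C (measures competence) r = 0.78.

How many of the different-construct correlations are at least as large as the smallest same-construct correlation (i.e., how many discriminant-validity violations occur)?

Convergent (same construct = competence): Scale B, Scale A, Scale C.
Smallest convergent = 0.46. Discriminant values: 0.35, 0.56; count ≥ 0.46 → 1.

1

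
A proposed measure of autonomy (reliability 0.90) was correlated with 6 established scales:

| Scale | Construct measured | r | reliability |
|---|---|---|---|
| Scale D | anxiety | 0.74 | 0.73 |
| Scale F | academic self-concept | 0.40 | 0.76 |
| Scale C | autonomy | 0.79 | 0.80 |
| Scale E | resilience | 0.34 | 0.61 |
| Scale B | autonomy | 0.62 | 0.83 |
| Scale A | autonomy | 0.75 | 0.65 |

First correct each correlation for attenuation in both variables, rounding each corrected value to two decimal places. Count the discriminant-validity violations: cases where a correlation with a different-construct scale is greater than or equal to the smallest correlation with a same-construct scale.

Disattenuated r (r / √(r_scale · r_new)):
  Scale D (disc): 0.74 / √(0.73·0.90) = 0.91
  Scale F (disc): 0.40 / √(0.76·0.90) = 0.48
  Scale C (conv): 0.79 / √(0.80·0.90) = 0.93
  Scale E (disc): 0.34 / √(0.61·0.90) = 0.46
  Scale B (conv): 0.62 / √(0.83·0.90) = 0.72
  Scale A (conv): 0.75 / √(0.65·0.90) = 0.98
Smallest convergent = 0.72. Discriminant values: 0.91, 0.48, 0.46; count ≥ 0.72 → 1.

1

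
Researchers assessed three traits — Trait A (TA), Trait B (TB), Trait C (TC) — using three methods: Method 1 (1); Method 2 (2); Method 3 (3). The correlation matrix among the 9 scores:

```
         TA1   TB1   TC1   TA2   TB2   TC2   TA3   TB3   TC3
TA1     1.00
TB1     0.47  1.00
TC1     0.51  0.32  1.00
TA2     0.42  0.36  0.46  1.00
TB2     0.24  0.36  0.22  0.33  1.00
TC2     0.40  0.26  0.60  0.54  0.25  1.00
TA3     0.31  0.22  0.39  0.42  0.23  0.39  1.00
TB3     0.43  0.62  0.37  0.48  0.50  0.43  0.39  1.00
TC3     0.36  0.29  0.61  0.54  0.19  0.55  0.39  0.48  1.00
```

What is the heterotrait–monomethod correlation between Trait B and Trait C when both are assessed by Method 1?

0.32

Different traits, same method: r(TB1, TC1) = 0.32.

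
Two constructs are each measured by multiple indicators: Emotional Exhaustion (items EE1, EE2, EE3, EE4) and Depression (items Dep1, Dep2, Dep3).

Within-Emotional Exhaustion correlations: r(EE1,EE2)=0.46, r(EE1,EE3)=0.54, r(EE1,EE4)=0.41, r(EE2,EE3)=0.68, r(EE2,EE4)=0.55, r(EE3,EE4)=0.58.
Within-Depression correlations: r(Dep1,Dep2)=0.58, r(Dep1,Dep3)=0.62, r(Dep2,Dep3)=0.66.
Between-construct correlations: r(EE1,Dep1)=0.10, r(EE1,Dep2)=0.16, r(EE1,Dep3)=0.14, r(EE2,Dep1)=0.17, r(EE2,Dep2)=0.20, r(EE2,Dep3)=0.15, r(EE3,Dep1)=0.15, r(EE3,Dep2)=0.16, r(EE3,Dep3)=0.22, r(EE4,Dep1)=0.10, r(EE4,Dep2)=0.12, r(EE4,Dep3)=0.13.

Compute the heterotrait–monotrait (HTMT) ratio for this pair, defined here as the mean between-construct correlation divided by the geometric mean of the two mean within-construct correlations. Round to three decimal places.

0.260

Mean heterotrait r = 1.80/12 = 0.1500.
Mean within-EE = 3.22/6 = 0.5367; mean within-Dep = 1.86/3 = 0.6200.
Geometric mean = √(0.5367 × 0.6200) = 0.5768.
HTMT = 0.1500 / 0.5768 = 0.260.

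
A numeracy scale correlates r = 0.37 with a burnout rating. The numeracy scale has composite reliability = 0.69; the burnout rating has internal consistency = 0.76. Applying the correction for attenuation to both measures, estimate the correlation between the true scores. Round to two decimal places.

r_true = r_obs / √(r_xx · r_yy) = 0.37 / √(0.69 × 0.76) = 0.37 / √0.5244 = 0.37 / 0.7242 ≈ 0.51.

0.51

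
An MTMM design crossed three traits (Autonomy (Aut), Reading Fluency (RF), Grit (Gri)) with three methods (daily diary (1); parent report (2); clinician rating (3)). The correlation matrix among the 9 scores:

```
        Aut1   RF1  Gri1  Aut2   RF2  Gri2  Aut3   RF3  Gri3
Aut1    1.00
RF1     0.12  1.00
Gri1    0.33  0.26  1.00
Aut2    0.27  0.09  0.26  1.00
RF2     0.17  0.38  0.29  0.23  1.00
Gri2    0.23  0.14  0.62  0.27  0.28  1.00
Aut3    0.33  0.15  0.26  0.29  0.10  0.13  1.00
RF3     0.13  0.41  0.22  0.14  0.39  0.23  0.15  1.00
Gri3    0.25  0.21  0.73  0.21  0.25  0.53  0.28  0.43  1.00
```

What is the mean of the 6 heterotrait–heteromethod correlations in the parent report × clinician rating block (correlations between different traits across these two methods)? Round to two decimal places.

HTHM values (method 2 × method 3): 0.14, 0.21, 0.10, 0.25, 0.13, 0.23; mean = 1.06/6 = 0.18.

0.18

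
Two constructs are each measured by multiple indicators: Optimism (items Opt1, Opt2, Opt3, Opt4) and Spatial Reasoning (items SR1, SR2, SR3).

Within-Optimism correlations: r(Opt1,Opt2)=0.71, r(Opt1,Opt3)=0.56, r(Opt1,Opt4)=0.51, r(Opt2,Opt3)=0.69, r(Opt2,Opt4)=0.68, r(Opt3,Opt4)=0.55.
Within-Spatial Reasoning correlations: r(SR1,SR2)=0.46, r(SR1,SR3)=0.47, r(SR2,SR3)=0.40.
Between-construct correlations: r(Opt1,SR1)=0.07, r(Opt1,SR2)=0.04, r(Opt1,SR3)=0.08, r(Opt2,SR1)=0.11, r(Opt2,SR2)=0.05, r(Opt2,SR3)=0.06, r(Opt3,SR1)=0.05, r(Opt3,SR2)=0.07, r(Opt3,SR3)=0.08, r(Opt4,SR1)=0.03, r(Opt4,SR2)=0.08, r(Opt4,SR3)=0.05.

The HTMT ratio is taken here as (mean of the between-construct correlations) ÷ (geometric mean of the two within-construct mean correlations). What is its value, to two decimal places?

0.12

Between-construct mean = 0.77/12 = 0.0642.
Mean within-Opt = 3.70/6 = 0.6167; mean within-SR = 1.33/3 = 0.4433.
Geometric mean = √(0.6167 × 0.4433) = 0.5229.
HTMT = 0.0642 / 0.5229 = 0.12.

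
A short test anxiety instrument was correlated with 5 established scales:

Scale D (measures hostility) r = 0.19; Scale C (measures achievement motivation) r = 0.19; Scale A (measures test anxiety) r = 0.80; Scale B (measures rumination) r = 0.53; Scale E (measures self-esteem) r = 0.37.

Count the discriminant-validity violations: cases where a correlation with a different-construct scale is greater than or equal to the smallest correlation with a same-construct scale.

0

Convergent (same construct = test anxiety): Scale A.
Smallest convergent = 0.80. Discriminant values: 0.19, 0.19, 0.53, 0.37; count ≥ 0.80 → 0.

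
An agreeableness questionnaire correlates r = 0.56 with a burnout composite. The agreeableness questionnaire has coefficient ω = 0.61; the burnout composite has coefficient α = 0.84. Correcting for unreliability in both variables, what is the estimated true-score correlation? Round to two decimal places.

0.78

r_true = r_obs / √(r_xx · r_yy) = 0.56 / √(0.61 × 0.84) = 0.56 / √0.5124 = 0.56 / 0.7158 ≈ 0.78.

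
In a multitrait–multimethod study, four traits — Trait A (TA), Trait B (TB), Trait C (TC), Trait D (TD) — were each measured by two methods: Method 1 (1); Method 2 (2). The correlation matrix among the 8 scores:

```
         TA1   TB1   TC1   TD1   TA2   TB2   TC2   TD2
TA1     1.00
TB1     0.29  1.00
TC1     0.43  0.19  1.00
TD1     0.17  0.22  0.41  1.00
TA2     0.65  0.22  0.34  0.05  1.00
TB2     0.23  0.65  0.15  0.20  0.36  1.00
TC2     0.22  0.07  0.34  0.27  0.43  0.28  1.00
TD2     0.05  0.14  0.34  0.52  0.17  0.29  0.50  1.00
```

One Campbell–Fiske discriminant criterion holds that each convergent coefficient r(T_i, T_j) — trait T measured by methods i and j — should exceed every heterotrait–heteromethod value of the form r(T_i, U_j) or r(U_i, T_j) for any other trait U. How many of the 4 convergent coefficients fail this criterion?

1

Each convergent coefficient versus the relevant comparison correlations:
TA (methods 1·2): 0.65 vs {0.23, 0.22, 0.22, 0.34, 0.05, 0.05} → pass.
TB (methods 1·2): 0.65 vs {0.22, 0.23, 0.07, 0.15, 0.14, 0.20} → pass.
TC (methods 1·2): 0.34 vs {0.34, 0.22, 0.15, 0.07, 0.34, 0.27} → fail.
TD (methods 1·2): 0.52 vs {0.05, 0.05, 0.20, 0.14, 0.27, 0.34} → pass.
1 of 4 fail.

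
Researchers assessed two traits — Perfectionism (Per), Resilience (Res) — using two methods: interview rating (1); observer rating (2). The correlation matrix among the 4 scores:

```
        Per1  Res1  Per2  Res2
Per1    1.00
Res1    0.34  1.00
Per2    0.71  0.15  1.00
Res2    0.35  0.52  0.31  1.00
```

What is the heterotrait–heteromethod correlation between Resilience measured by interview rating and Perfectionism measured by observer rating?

Different traits and methods: r(Res1, Per2) = 0.15.

0.15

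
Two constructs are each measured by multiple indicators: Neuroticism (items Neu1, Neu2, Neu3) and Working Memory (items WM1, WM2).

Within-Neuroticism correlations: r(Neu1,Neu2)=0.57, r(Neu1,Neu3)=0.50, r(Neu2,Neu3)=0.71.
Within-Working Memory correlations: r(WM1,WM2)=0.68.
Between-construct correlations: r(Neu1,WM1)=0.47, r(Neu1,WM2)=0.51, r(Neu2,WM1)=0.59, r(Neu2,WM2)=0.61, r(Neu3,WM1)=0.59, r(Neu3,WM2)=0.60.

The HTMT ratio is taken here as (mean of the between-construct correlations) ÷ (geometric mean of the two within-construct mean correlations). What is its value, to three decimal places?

0.884

Mean heterotrait r = 3.37/6 = 0.5617.
Mean within-Neu = 1.78/3 = 0.5933; mean within-WM = 0.68/1 = 0.6800.
Geometric mean = √(0.5933 × 0.6800) = 0.6352.
HTMT = 0.5617 / 0.6352 = 0.884.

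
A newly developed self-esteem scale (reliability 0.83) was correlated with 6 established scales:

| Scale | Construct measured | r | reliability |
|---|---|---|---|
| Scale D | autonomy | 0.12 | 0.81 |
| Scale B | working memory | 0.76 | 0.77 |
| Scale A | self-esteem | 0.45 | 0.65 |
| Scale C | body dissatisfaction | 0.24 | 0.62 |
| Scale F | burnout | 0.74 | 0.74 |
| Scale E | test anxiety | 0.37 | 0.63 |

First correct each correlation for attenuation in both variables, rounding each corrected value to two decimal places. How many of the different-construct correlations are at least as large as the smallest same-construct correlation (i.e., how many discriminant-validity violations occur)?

2

Disattenuated r (r / √(r_scale · r_new)):
  Scale D (disc): 0.12 / √(0.81·0.83) = 0.15
  Scale B (disc): 0.76 / √(0.77·0.83) = 0.95
  Scale A (conv): 0.45 / √(0.65·0.83) = 0.61
  Scale C (disc): 0.24 / √(0.62·0.83) = 0.33
  Scale F (disc): 0.74 / √(0.74·0.83) = 0.94
  Scale E (disc): 0.37 / √(0.63·0.83) = 0.51
Smallest convergent = 0.61. Discriminant values: 0.15, 0.95, 0.33, 0.94, 0.51; count ≥ 0.61 → 2.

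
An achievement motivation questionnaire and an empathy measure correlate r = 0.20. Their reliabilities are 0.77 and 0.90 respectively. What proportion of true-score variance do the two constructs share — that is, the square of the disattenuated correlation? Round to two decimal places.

0.06

Disattenuated r = 0.20 / √(0.77 × 0.90) = 0.20 / 0.8325 = 0.2402.
Shared true-score variance = 0.2402² = 0.0577 ≈ 0.06.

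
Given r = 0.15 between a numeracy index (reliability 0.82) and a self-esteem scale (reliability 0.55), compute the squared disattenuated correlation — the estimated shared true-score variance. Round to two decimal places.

Disattenuated r = 0.15 / √(0.82 × 0.55) = 0.15 / 0.6716 = 0.2233.
Shared true-score variance = 0.2233² = 0.0499 ≈ 0.05.

0.05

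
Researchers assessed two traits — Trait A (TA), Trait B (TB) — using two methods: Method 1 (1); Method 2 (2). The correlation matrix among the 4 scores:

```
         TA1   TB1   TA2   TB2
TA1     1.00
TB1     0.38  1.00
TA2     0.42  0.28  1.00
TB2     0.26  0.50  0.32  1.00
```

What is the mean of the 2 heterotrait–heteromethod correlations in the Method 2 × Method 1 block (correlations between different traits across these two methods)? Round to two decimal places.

0.27

HTHM values (method 2 × method 1): 0.28, 0.26; mean = 0.54/2 = 0.27.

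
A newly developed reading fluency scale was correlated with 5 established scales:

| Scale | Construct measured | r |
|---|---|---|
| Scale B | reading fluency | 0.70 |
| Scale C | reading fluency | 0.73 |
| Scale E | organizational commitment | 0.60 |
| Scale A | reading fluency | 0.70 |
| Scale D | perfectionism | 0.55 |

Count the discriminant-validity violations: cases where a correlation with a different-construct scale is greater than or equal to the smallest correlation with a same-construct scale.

0

Convergent (same construct = reading fluency): Scale B, Scale C, Scale A.
Smallest convergent = 0.70. Discriminant values: 0.60, 0.55; count ≥ 0.70 → 0.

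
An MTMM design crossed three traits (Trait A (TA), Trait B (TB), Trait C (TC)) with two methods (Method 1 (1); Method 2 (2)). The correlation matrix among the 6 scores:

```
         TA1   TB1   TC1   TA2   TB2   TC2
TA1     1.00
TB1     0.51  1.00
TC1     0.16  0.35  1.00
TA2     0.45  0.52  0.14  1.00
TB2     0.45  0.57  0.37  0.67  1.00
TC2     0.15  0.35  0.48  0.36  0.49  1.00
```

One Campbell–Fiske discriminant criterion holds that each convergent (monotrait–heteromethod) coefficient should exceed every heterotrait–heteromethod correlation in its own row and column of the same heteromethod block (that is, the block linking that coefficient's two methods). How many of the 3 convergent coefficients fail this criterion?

1

Checking each validity diagonal entry against its comparison values:
TA (methods 1·2): 0.45 vs {0.45, 0.52, 0.15, 0.14} → fail.
TB (methods 1·2): 0.57 vs {0.52, 0.45, 0.35, 0.37} → pass.
TC (methods 1·2): 0.48 vs {0.14, 0.15, 0.37, 0.35} → pass.
1 of 3 fail.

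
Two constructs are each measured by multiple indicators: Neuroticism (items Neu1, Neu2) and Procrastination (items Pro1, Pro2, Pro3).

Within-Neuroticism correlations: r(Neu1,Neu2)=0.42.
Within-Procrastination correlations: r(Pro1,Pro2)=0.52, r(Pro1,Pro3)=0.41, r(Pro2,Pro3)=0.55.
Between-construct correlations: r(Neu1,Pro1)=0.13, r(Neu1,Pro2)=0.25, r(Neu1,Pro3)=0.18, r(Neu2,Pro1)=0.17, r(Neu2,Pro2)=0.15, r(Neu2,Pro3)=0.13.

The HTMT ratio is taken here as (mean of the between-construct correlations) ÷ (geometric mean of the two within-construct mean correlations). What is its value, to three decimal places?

0.370

Mean between = 1.01/6 = 0.1683.
Mean within-Neu = 0.42/1 = 0.4200; mean within-Pro = 1.48/3 = 0.4933.
Geometric mean = √(0.4200 × 0.4933) = 0.4552.
HTMT = 0.1683 / 0.4552 = 0.370.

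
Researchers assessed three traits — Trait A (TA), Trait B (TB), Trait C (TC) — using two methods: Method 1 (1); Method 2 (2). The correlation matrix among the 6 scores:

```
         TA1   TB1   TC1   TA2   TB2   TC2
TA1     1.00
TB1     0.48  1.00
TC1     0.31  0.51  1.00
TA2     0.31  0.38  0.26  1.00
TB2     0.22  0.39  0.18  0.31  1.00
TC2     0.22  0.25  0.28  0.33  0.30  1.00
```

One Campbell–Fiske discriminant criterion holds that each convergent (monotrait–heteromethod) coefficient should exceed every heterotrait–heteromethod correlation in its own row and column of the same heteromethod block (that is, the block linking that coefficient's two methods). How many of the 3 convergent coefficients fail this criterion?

Convergent coefficients and their comparison sets:
TA (methods 1·2): 0.31 vs {0.22, 0.38, 0.22, 0.26} → fail.
TB (methods 1·2): 0.39 vs {0.38, 0.22, 0.25, 0.18} → pass.
TC (methods 1·2): 0.28 vs {0.26, 0.22, 0.18, 0.25} → pass.
1 of 3 fail.

1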